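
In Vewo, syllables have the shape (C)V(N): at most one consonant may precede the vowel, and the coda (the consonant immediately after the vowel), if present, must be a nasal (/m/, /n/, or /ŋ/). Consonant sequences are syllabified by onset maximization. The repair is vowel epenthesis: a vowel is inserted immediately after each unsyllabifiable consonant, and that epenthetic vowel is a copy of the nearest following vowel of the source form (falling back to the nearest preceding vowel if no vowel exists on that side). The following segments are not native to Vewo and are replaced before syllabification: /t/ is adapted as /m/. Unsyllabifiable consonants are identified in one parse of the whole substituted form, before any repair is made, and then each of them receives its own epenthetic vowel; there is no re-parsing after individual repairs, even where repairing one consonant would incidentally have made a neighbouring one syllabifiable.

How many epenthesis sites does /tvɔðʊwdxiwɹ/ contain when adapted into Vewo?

After substitution the input is /mvɔðʊwdxiwɹ/.
The unsyllabifiable consonants are /m/, /w/, /d/, /w/, /ɹ/; each receives one epenthetic vowel.

5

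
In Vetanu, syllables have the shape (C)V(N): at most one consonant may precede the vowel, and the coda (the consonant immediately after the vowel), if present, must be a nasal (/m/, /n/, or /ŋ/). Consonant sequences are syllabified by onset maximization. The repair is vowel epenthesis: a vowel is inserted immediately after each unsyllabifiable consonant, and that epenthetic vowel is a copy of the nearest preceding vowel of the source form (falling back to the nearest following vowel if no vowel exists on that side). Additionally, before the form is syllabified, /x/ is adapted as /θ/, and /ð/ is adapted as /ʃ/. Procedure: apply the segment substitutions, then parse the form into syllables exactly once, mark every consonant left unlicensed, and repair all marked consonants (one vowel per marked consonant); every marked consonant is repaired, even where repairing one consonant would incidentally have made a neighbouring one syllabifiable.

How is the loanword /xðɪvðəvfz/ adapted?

Substitution: /x/ → /θ/, /ð/ → /ʃ/, giving /θʃɪvʃəvfz/.
The consonants /θ/, /v/, /v/, /f/, /z/ cannot be parsed into a legal (C)V(N) syllable (only a nasal (/m/, /n/, or /ŋ/) is licensed in coda position; onsets are limited to one consonant).
Inserting the epenthetic vowel yields /θ/ → /θɪ/, /v/ → /vɪ/, /v/ → /və/, /f/ → /fə/, /z/ → /zə/.

θɪʃɪvɪʃəvəfəzə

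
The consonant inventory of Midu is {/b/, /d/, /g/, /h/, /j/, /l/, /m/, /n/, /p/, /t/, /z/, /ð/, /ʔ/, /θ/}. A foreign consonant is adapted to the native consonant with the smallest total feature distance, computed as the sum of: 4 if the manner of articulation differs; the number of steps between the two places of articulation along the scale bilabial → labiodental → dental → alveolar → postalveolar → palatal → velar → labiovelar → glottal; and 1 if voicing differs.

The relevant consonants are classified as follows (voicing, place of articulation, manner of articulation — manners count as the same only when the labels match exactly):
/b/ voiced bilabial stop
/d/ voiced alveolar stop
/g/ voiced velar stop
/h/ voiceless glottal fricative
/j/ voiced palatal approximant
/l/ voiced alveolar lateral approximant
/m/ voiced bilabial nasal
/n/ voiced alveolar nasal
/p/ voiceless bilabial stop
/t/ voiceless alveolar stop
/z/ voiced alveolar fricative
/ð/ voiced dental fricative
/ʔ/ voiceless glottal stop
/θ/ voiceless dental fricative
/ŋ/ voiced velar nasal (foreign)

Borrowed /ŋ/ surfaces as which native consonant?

n

/n/ is closest: same manner (nasal), place distance 3 (velar→alveolar), same voicing; total 3. Next closest is /g/ at distance 4.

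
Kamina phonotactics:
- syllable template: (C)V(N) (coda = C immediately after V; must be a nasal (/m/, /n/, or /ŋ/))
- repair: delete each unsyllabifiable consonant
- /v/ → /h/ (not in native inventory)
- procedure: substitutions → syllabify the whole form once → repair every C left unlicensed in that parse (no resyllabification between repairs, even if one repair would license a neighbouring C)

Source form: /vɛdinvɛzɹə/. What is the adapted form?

Substitution: /v/ → /h/, giving /hɛdinhɛzɹə/.
Under (C)V(N), the unsyllabifiable consonants are /z/ (only a nasal (/m/, /n/, or /ŋ/) is licensed in coda position; onsets are limited to one consonant).
Deletion applies to /z/.

hɛdinhɛɹə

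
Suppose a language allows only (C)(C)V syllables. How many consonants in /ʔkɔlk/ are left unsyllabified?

2

Syllabifying with onset maximization leaves /l/, /k/ stranded (no codas are permitted; onsets may contain at most 2 consonants).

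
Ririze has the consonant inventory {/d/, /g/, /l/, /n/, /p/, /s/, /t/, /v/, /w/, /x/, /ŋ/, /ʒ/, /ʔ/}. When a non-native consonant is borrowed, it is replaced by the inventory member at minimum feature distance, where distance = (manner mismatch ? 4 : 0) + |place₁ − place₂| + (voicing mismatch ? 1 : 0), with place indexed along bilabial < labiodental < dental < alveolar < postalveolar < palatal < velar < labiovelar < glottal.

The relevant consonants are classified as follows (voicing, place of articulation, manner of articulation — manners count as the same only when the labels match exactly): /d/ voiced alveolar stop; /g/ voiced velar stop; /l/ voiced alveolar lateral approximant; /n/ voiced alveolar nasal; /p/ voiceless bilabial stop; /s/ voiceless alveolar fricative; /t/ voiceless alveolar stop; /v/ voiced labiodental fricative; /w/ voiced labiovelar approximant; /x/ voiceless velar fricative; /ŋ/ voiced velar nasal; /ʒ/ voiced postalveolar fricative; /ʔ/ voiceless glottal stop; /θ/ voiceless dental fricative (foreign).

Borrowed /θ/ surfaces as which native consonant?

s

/s/ is closest: same manner (fricative), place distance 1 (dental→alveolar), same voicing; total 1. Next closest is /v/ at distance 2.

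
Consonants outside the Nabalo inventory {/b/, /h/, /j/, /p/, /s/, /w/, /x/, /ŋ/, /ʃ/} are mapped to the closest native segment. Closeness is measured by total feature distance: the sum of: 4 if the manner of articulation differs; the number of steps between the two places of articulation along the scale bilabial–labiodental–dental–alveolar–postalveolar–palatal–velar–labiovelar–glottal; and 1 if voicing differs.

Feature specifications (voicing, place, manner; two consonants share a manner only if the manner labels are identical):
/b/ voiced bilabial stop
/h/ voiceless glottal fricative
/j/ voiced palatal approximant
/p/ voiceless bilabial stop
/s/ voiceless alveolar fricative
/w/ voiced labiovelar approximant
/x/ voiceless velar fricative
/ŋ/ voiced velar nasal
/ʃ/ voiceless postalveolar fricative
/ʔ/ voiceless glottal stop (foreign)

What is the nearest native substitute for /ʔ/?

h

/h/ is closest: manner differs (stop→fricative, +4), place distance 0 (glottal→glottal), same voicing; total 4. Next closest is /w/ at distance 6.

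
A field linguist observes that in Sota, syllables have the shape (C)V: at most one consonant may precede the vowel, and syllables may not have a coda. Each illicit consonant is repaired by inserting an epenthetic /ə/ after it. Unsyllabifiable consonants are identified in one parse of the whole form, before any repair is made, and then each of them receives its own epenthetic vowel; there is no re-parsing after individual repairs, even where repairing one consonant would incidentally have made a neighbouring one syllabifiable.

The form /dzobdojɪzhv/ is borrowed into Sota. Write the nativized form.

dəzobədojɪzəhəvə

Syllabifying with onset maximization leaves /d/, /b/, /z/, /h/, /v/ stranded (no codas are permitted; onsets are limited to one consonant).
Inserting the epenthetic vowel yields /d/ → /də/, /b/ → /bə/, /z/ → /zə/, /h/ → /hə/, /v/ → /və/.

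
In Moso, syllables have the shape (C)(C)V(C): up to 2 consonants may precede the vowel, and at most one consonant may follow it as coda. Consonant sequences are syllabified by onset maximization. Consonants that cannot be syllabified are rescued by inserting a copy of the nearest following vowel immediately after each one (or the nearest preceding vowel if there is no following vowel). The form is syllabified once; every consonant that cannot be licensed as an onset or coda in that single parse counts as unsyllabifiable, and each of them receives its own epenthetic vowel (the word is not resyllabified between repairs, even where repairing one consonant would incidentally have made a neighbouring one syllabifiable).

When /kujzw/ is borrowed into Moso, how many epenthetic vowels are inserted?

The unsyllabifiable consonants are /z/, /w/; each receives one epenthetic vowel.

2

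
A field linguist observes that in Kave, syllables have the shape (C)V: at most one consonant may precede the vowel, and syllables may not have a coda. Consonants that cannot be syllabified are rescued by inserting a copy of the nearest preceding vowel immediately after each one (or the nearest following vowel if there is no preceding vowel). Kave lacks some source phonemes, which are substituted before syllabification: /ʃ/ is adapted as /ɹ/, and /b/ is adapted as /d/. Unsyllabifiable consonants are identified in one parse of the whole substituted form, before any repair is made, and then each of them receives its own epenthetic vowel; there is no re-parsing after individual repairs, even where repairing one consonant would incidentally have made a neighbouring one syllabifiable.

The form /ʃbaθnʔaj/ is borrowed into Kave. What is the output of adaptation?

ɹadaθanaʔaja

Substitution: /ʃ/ → /ɹ/, /b/ → /d/, giving /ɹdaθnʔaj/.
Under (C)V, the unsyllabifiable consonants are /ɹ/, /θ/, /n/, /j/ (no codas are permitted; onsets are limited to one consonant).
Each unlicensed consonant becomes the onset of a new syllable: /ɹ/ → /ɹa/, /θ/ → /θa/, /n/ → /na/, /j/ → /ja/.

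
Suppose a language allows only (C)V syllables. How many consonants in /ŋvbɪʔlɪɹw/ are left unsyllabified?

Under (C)V, the unsyllabifiable consonants are /ŋ/, /v/, /ʔ/, /ɹ/, /w/ (no codas are permitted; onsets are limited to one consonant).

5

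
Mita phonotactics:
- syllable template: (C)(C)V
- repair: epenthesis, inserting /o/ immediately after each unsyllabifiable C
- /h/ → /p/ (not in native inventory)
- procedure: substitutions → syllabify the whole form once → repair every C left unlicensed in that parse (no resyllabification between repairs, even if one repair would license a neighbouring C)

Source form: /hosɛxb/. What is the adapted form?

Substitution: /h/ → /p/, giving /posɛxb/.
Syllabifying with onset maximization leaves /x/, /b/ stranded (no codas are permitted; onsets may contain at most 2 consonants).
Each unlicensed consonant becomes the onset of a new syllable: /x/ → /xo/, /b/ → /bo/.

posɛxobo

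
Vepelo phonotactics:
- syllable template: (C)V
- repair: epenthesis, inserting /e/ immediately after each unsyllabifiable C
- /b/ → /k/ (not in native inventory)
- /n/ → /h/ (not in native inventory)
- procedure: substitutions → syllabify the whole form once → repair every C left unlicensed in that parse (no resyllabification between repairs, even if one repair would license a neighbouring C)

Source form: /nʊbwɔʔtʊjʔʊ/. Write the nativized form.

Substitution: /n/ → /h/, /b/ → /k/, giving /hʊkwɔʔtʊjʔʊ/.
The consonants /k/, /ʔ/, /j/ cannot be parsed into a legal (C)V syllable (no codas are permitted; onsets are limited to one consonant).
Each unlicensed consonant becomes the onset of a new syllable: /k/ → /ke/, /ʔ/ → /ʔe/, /j/ → /je/.

hʊkewɔʔetʊjeʔʊ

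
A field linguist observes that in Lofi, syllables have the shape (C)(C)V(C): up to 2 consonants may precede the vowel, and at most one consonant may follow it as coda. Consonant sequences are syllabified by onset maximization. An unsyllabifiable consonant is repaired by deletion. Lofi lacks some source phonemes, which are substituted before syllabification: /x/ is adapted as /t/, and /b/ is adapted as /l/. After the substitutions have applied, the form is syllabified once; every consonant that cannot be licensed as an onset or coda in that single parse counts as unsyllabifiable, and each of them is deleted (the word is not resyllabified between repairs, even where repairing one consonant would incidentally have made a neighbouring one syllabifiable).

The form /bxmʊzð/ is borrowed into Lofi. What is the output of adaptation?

Substitution: /b/ → /l/, /x/ → /t/, giving /ltmʊzð/.
The consonants /l/, /ð/ cannot be parsed into a legal (C)(C)V(C) syllable (at most one coda consonant is licensed; onsets may contain at most 2 consonants).
Each unlicensed consonant is deleted: /l/, /ð/.

tmʊz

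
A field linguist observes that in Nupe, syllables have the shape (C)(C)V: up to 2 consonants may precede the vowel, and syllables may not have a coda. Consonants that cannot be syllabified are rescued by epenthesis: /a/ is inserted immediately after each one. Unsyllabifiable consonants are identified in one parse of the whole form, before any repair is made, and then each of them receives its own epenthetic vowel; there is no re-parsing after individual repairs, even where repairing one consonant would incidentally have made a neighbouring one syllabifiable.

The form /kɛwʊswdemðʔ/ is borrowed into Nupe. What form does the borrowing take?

kɛwʊsawdemaðaʔa

Syllabifying with onset maximization leaves /s/, /m/, /ð/, /ʔ/ stranded (no codas are permitted; onsets may contain at most 2 consonants).
Epenthesis after each stranded consonant: /s/ → /sa/, /m/ → /ma/, /ð/ → /ða/, /ʔ/ → /ʔa/.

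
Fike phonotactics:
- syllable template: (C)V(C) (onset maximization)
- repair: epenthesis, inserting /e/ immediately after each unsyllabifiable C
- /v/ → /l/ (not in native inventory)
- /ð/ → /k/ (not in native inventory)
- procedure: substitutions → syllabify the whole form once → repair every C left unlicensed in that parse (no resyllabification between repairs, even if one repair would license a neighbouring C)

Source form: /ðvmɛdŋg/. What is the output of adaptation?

kelemɛdŋege

Substitution: /ð/ → /k/, /v/ → /l/, giving /klmɛdŋg/.
Under (C)V(C), the unsyllabifiable consonants are /k/, /l/, /ŋ/, /g/ (at most one coda consonant is licensed; onsets are limited to one consonant).
Epenthesis after each stranded consonant: /k/ → /ke/, /l/ → /le/, /ŋ/ → /ŋe/, /g/ → /ge/.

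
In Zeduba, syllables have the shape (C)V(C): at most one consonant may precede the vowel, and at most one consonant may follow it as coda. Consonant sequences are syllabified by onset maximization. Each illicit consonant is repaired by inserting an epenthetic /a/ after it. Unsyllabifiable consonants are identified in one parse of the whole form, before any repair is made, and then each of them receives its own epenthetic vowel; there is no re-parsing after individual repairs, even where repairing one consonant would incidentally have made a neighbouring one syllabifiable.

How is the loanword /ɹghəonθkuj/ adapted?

Under (C)V(C), the unsyllabifiable consonants are /ɹ/, /g/, /θ/ (at most one coda consonant is licensed; onsets are limited to one consonant).
Inserting the epenthetic vowel yields /ɹ/ → /ɹa/, /g/ → /ga/, /θ/ → /θa/.

ɹagahəonθakuj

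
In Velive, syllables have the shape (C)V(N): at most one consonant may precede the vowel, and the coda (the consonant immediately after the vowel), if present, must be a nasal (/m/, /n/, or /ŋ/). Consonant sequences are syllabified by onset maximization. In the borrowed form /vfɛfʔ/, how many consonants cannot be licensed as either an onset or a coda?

3

Under (C)V(N), the unsyllabifiable consonants are /v/, /f/, /ʔ/ (only a nasal (/m/, /n/, or /ŋ/) is licensed in coda position; onsets are limited to one consonant).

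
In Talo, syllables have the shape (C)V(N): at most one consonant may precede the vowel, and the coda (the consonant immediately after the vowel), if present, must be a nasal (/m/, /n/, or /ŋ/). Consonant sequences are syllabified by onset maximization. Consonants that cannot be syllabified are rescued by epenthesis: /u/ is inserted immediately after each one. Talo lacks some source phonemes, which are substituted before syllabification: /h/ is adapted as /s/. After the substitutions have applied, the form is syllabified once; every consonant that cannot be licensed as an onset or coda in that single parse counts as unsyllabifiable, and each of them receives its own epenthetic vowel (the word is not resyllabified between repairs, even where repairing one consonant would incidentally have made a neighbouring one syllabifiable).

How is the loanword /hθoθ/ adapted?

Substitution: /h/ → /s/, giving /sθoθ/.
Syllabifying with onset maximization leaves /s/, /θ/ stranded (only a nasal (/m/, /n/, or /ŋ/) is licensed in coda position; onsets are limited to one consonant).
Inserting the epenthetic vowel yields /s/ → /su/, /θ/ → /θu/.

suθoθu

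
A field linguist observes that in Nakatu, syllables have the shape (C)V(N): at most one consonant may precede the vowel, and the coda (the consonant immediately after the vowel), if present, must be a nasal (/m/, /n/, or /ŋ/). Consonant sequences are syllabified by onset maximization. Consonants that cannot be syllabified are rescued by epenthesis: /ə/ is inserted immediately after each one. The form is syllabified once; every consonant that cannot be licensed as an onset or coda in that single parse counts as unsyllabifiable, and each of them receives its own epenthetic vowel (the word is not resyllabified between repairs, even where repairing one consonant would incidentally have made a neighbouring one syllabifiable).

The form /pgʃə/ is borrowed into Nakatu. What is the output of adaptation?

Syllabifying with onset maximization leaves /p/, /g/ stranded (only a nasal (/m/, /n/, or /ŋ/) is licensed in coda position; onsets are limited to one consonant).
Each unlicensed consonant becomes the onset of a new syllable: /p/ → /pə/, /g/ → /gə/.

pəgəʃə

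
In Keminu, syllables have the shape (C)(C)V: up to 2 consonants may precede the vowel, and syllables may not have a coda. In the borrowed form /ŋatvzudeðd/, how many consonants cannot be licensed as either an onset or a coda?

Under (C)(C)V, the unsyllabifiable consonants are /t/, /ð/, /d/ (no codas are permitted; onsets may contain at most 2 consonants).

3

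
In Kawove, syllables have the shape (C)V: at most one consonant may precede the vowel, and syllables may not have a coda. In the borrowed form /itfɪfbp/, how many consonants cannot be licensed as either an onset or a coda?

Syllabifying with onset maximization leaves /t/, /f/, /b/, /p/ stranded (no codas are permitted; onsets are limited to one consonant).

4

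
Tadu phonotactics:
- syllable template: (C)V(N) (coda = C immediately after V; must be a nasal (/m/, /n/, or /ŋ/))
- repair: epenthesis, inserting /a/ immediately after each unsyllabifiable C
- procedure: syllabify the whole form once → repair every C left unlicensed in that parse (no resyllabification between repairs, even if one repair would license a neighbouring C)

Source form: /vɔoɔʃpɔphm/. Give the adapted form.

vɔoɔʃapɔpahama

Syllabifying with onset maximization leaves /ʃ/, /p/, /h/, /m/ stranded (only a nasal (/m/, /n/, or /ŋ/) is licensed in coda position; onsets are limited to one consonant).
Inserting the epenthetic vowel yields /ʃ/ → /ʃa/, /p/ → /pa/, /h/ → /ha/, /m/ → /ma/.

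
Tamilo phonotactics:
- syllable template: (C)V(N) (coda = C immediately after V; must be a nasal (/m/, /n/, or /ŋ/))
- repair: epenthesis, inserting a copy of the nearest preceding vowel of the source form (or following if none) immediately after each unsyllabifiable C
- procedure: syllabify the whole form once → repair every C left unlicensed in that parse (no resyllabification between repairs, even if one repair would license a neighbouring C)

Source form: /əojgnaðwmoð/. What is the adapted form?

The consonants /j/, /g/, /ð/, /w/, /ð/ cannot be parsed into a legal (C)V(N) syllable (only a nasal (/m/, /n/, or /ŋ/) is licensed in coda position; onsets are limited to one consonant).
Each unlicensed consonant becomes the onset of a new syllable: /j/ → /jo/, /g/ → /go/, /ð/ → /ða/, /w/ → /wa/, /ð/ → /ðo/.

əojogonaðawamoðo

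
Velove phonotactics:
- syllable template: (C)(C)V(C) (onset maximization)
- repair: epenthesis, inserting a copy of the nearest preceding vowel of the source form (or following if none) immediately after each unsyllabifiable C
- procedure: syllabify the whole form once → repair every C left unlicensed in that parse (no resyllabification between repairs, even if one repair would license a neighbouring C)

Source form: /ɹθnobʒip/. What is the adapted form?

ɹoθnobʒip

The consonants /ɹ/ cannot be parsed into a legal (C)(C)V(C) syllable (at most one coda consonant is licensed; onsets may contain at most 2 consonants).
Inserting the epenthetic vowel yields /ɹ/ → /ɹo/.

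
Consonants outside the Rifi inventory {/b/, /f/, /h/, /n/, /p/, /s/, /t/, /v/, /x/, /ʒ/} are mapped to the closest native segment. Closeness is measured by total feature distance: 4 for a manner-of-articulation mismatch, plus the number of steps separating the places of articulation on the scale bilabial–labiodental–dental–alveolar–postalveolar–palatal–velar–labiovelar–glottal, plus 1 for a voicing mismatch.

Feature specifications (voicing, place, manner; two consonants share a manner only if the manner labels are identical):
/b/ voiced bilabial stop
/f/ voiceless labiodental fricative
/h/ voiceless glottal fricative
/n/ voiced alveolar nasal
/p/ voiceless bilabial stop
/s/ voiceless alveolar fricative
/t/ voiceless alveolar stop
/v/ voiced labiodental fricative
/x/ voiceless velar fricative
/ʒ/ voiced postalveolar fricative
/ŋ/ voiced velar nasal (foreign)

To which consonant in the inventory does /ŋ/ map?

n

/n/ is closest: same manner (nasal), place distance 3 (velar→alveolar), same voicing; total 3. Next closest is /x/ at distance 5.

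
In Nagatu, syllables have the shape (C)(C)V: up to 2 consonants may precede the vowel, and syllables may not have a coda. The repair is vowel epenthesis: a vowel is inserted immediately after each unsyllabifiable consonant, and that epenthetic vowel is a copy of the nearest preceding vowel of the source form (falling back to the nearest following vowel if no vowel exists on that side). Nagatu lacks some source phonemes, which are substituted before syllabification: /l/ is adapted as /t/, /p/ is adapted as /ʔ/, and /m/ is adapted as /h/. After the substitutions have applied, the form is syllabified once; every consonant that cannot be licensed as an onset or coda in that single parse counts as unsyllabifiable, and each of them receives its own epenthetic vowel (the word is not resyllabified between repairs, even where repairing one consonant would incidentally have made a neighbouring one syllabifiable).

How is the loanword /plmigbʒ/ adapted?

ʔithigibiʒi

Substitution: /p/ → /ʔ/, /l/ → /t/, /m/ → /h/, giving /ʔthigbʒ/.
Syllabifying with onset maximization leaves /ʔ/, /g/, /b/, /ʒ/ stranded (no codas are permitted; onsets may contain at most 2 consonants).
Epenthesis after each stranded consonant: /ʔ/ → /ʔi/, /g/ → /gi/, /b/ → /bi/, /ʒ/ → /ʒi/.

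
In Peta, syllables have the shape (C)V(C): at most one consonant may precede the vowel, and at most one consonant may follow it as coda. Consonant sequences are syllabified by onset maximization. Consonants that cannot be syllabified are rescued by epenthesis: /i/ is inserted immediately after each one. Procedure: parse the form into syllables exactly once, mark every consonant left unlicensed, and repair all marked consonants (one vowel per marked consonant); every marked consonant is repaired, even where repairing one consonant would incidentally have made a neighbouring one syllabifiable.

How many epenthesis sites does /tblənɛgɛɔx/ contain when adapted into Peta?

The unsyllabifiable consonants are /t/, /b/; each receives one epenthetic vowel.

2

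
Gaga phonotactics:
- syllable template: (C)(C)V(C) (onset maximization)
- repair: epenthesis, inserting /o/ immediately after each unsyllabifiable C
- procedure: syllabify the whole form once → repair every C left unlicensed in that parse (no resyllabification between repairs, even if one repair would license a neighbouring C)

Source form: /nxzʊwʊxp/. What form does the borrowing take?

Syllabifying with onset maximization leaves /n/, /p/ stranded (at most one coda consonant is licensed; onsets may contain at most 2 consonants).
Each unlicensed consonant becomes the onset of a new syllable: /n/ → /no/, /p/ → /po/.

noxzʊwʊxpo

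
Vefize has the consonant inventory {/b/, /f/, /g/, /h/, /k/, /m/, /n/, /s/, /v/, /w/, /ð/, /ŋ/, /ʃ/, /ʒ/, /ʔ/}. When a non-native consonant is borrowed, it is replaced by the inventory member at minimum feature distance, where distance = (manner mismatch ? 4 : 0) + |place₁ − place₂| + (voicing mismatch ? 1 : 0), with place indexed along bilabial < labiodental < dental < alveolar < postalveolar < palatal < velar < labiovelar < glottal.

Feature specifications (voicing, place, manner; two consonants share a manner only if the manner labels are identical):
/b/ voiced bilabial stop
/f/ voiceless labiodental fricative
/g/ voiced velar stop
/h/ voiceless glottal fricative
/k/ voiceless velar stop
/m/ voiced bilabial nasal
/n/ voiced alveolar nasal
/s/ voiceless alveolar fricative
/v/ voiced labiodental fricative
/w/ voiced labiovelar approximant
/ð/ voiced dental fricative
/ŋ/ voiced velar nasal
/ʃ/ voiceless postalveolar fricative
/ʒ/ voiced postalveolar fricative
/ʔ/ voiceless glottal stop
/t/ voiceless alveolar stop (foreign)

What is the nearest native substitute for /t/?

k

/k/ is closest: same manner (stop), place distance 3 (alveolar→velar), same voicing; total 3. Next closest is /b/ at distance 4.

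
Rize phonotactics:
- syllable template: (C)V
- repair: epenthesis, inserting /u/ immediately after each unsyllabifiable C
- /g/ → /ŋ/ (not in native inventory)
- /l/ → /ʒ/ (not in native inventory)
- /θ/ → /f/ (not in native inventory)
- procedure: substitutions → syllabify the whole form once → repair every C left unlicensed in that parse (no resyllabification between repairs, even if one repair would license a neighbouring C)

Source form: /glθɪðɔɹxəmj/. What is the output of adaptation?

Substitution: /g/ → /ŋ/, /l/ → /ʒ/, /θ/ → /f/, giving /ŋʒfɪðɔɹxəmj/.
The consonants /ŋ/, /ʒ/, /ɹ/, /m/, /j/ cannot be parsed into a legal (C)V syllable (no codas are permitted; onsets are limited to one consonant).
Each unlicensed consonant becomes the onset of a new syllable: /ŋ/ → /ŋu/, /ʒ/ → /ʒu/, /ɹ/ → /ɹu/, /m/ → /mu/, /j/ → /ju/.

ŋuʒufɪðɔɹuxəmuju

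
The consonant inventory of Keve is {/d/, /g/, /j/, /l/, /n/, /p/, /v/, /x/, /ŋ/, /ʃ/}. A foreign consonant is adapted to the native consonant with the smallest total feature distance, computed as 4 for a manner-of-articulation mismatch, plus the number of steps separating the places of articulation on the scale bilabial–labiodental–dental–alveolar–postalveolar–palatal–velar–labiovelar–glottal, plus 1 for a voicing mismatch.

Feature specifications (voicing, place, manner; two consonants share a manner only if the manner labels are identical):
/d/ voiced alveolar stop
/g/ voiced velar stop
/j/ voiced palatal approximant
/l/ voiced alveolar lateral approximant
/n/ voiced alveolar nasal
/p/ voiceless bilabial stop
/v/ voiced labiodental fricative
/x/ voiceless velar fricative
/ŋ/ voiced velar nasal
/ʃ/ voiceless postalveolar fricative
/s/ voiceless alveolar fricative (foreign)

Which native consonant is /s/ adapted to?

ʃ

/ʃ/ is closest: same manner (fricative), place distance 1 (alveolar→postalveolar), same voicing; total 1. Next closest is /v/ at distance 3.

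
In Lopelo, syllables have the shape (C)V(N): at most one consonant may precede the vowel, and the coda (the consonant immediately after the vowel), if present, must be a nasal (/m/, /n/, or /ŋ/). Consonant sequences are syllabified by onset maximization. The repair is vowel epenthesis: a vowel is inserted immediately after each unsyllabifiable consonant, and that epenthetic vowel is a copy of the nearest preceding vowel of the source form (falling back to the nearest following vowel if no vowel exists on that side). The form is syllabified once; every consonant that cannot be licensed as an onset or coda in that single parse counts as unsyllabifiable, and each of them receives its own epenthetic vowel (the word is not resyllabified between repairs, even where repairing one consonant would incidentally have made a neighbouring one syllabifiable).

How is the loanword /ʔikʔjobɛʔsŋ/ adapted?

ʔikiʔijobɛʔɛsɛŋɛ

Under (C)V(N), the unsyllabifiable consonants are /k/, /ʔ/, /ʔ/, /s/, /ŋ/ (only a nasal (/m/, /n/, or /ŋ/) is licensed in coda position; onsets are limited to one consonant).
Each unlicensed consonant becomes the onset of a new syllable: /k/ → /ki/, /ʔ/ → /ʔi/, /ʔ/ → /ʔɛ/, /s/ → /sɛ/, /ŋ/ → /ŋɛ/.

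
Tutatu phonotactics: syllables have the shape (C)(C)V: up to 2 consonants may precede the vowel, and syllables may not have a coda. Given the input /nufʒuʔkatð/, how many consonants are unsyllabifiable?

2

Under (C)(C)V, the unsyllabifiable consonants are /t/, /ð/ (no codas are permitted; onsets may contain at most 2 consonants).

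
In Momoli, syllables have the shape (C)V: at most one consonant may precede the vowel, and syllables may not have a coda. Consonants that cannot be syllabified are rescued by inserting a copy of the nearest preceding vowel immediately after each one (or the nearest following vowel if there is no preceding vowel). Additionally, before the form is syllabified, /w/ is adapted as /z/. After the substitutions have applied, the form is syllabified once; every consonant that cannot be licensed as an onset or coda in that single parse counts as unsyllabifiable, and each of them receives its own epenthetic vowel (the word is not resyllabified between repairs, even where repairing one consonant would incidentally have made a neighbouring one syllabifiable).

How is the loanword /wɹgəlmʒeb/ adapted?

Substitution: /w/ → /z/, giving /zɹgəlmʒeb/.
The consonants /z/, /ɹ/, /l/, /m/, /b/ cannot be parsed into a legal (C)V syllable (no codas are permitted; onsets are limited to one consonant).
Inserting the epenthetic vowel yields /z/ → /zə/, /ɹ/ → /ɹə/, /l/ → /lə/, /m/ → /mə/, /b/ → /be/.

zəɹəgələməʒebe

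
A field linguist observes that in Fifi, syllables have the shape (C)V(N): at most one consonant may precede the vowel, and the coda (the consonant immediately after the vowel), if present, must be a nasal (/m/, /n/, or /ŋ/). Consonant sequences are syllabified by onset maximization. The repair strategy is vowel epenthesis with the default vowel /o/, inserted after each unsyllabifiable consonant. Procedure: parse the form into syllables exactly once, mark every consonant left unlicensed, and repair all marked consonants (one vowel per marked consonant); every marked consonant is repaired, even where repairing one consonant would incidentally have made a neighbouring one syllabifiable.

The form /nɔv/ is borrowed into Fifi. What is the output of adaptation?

The consonants /v/ cannot be parsed into a legal (C)V(N) syllable (only a nasal (/m/, /n/, or /ŋ/) is licensed in coda position; onsets are limited to one consonant).
Each unlicensed consonant becomes the onset of a new syllable: /v/ → /vo/.

nɔvo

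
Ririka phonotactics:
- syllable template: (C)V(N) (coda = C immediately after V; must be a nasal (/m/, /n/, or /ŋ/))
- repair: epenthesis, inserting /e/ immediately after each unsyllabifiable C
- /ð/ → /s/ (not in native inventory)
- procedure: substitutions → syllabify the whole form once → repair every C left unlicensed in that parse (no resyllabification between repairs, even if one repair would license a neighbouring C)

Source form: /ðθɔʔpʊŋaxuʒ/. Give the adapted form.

Substitution: /ð/ → /s/, giving /sθɔʔpʊŋaxuʒ/.
Under (C)V(N), the unsyllabifiable consonants are /s/, /ʔ/, /ʒ/ (only a nasal (/m/, /n/, or /ŋ/) is licensed in coda position; onsets are limited to one consonant).
Each unlicensed consonant becomes the onset of a new syllable: /s/ → /se/, /ʔ/ → /ʔe/, /ʒ/ → /ʒe/.

seθɔʔepʊŋaxuʒe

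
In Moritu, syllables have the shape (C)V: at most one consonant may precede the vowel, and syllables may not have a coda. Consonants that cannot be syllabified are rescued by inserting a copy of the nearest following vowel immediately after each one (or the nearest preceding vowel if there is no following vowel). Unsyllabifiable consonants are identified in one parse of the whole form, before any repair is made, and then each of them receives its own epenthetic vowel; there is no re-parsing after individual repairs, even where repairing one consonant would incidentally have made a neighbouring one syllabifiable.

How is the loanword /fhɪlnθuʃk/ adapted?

fɪhɪlunuθuʃuku

Syllabifying with onset maximization leaves /f/, /l/, /n/, /ʃ/, /k/ stranded (no codas are permitted; onsets are limited to one consonant).
Each unlicensed consonant becomes the onset of a new syllable: /f/ → /fɪ/, /l/ → /lu/, /n/ → /nu/, /ʃ/ → /ʃu/, /k/ → /ku/.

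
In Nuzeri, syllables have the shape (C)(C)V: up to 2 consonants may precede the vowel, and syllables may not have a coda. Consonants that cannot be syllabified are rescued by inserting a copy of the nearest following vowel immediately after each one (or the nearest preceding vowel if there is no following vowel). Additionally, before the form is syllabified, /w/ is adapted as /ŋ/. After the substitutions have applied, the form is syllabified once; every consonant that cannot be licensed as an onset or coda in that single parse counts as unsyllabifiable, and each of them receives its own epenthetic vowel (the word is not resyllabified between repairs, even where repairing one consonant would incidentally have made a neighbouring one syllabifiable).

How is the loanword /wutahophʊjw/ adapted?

ŋutahophʊjʊŋʊ

Substitution: /w/ → /ŋ/, giving /ŋutahophʊjŋ/.
Syllabifying with onset maximization leaves /j/, /ŋ/ stranded (no codas are permitted; onsets may contain at most 2 consonants).
Each unlicensed consonant becomes the onset of a new syllable: /j/ → /jʊ/, /ŋ/ → /ŋʊ/.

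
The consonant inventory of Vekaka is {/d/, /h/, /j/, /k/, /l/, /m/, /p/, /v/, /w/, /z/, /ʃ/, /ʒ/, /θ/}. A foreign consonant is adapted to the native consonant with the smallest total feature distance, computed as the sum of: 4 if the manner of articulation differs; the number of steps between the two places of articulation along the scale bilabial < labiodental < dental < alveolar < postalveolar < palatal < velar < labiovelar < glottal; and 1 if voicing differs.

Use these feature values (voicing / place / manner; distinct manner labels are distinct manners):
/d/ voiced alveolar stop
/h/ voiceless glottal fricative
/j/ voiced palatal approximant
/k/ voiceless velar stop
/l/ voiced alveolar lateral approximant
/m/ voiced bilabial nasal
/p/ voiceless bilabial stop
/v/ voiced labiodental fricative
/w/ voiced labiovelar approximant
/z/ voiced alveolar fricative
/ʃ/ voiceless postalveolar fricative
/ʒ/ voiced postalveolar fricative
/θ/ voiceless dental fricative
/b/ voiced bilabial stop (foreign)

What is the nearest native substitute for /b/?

p

/p/ is closest: same manner (stop), place distance 0 (bilabial→bilabial), voicing differs (+1); total 1. Next closest is /d/ at distance 3.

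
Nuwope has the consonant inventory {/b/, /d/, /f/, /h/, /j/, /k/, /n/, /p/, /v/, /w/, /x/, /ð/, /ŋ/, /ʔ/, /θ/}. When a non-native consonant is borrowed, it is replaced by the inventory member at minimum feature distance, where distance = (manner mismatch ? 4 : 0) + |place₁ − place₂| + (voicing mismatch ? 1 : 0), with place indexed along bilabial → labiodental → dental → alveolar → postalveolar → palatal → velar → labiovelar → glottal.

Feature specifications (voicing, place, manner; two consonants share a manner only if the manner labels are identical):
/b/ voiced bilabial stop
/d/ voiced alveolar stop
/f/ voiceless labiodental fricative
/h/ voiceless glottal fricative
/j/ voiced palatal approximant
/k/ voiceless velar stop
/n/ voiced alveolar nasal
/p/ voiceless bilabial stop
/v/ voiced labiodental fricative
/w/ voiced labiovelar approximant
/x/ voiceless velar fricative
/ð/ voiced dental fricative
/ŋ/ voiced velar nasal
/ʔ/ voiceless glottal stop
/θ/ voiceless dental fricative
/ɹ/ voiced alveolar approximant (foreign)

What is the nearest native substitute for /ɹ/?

/j/ is closest: same manner (approximant), place distance 2 (alveolar→palatal), same voicing; total 2. Next closest is /d/ at distance 4.

j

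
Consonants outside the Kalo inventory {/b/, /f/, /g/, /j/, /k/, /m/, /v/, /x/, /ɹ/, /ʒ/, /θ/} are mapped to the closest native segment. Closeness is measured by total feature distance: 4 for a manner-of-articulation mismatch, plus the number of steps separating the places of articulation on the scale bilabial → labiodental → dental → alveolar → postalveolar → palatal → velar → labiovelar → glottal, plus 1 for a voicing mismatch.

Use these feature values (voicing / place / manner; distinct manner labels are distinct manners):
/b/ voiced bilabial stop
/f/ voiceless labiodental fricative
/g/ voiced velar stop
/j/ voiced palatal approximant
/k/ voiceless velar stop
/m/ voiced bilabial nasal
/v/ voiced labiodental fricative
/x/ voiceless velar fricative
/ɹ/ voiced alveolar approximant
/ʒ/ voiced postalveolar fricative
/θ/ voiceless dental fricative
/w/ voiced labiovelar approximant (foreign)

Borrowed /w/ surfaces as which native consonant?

j

/j/ is closest: same manner (approximant), place distance 2 (labiovelar→palatal), same voicing; total 2. Next closest is /ɹ/ at distance 4.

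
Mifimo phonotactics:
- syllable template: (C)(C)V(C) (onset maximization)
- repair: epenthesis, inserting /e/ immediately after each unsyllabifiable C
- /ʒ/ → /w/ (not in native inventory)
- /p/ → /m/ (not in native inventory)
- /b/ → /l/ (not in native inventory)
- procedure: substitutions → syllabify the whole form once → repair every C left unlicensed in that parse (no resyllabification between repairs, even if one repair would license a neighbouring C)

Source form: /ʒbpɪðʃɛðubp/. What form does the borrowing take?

welmɪðʃɛðulme

Substitution: /ʒ/ → /w/, /b/ → /l/, /p/ → /m/, giving /wlmɪðʃɛðulm/.
Syllabifying with onset maximization leaves /w/, /m/ stranded (at most one coda consonant is licensed; onsets may contain at most 2 consonants).
Each unlicensed consonant becomes the onset of a new syllable: /w/ → /we/, /m/ → /me/.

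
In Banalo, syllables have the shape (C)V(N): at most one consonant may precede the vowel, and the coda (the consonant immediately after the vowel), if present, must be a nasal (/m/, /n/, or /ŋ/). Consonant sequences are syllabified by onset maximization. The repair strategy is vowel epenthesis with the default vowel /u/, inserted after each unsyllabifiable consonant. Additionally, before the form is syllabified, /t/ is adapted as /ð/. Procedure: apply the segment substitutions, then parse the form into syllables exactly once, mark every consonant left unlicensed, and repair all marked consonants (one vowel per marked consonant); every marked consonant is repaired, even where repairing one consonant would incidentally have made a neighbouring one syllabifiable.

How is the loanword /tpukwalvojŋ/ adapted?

ðupukuwaluvojuŋu

Substitution: /t/ → /ð/, giving /ðpukwalvojŋ/.
Syllabifying with onset maximization leaves /ð/, /k/, /l/, /j/, /ŋ/ stranded (only a nasal (/m/, /n/, or /ŋ/) is licensed in coda position; onsets are limited to one consonant).
Each unlicensed consonant becomes the onset of a new syllable: /ð/ → /ðu/, /k/ → /ku/, /l/ → /lu/, /j/ → /ju/, /ŋ/ → /ŋu/.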